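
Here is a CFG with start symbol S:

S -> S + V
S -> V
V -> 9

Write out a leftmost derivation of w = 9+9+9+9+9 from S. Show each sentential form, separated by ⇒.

S ⇒ S+V ⇒ S+V+V ⇒ S+V+V+V ⇒ S+V+V+V+V ⇒ V+V+V+V+V ⇒ 9+V+V+V+V ⇒ 9+9+V+V+V ⇒ 9+9+9+V+V ⇒ 9+9+9+9+V ⇒ 9+9+9+9+9

S ⇒ S+V   [S -> S + V]
S+V ⇒ S+V+V   [S -> S + V]
S+V+V ⇒ S+V+V+V   [S -> S + V]
S+V+V+V ⇒ S+V+V+V+V   [S -> S + V]
S+V+V+V+V ⇒ V+V+V+V+V   [S -> V]
V+V+V+V+V ⇒ 9+V+V+V+V   [V -> 9]
9+V+V+V+V ⇒ 9+9+V+V+V   [V -> 9]
9+9+V+V+V ⇒ 9+9+9+V+V   [V -> 9]
9+9+9+V+V ⇒ 9+9+9+9+V   [V -> 9]
9+9+9+9+V ⇒ 9+9+9+9+9   [V -> 9]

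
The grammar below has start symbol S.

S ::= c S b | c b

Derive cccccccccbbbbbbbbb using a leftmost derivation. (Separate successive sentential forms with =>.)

S => cSb   [S ::= c S b]
cSb => ccSbb   [S ::= c S b]
ccSbb => cccSbbb   [S ::= c S b]
cccSbbb => ccccSbbbb   [S ::= c S b]
ccccSbbbb => cccccSbbbbb   [S ::= c S b]
cccccSbbbbb => ccccccSbbbbbb   [S ::= c S b]
ccccccSbbbbbb => cccccccSbbbbbbb   [S ::= c S b]
cccccccSbbbbbbb => ccccccccSbbbbbbbb   [S ::= c S b]
ccccccccSbbbbbbbb => cccccccccbbbbbbbbb   [S ::= c b]

S => cSb => ccSbb => cccSbbb => ccccSbbbb => cccccSbbbbb => ccccccSbbbbbb => cccccccSbbbbbbb => ccccccccSbbbbbbbb => cccccccccbbbbbbbbb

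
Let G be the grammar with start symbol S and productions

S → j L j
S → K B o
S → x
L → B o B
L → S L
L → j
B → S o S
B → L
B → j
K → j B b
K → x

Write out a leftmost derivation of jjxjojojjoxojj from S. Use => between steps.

S=>jLj=>jBoBj=>jSoSoBj=>jjLjoSoBj=>jjSLjoSoBj=>jjKBoLjoSoBj=>jjxBoLjoSoBj=>jjxLoLjoSoBj=>jjxBoBoLjoSoBj=>jjxjoBoLjoSoBj=>jjxjojoLjoSoBj=>jjxjojojjoSoBj=>jjxjojojjoxoBj=>jjxjojojjoxojj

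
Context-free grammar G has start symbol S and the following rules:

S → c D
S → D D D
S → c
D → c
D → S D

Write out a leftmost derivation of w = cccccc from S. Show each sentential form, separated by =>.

S => DDD => cDD => ccD => ccSD => ccDDDD => cccDDD => ccccDD => cccccD => cccccc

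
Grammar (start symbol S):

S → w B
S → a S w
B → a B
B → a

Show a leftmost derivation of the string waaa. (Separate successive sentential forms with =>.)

S => wB   [S → w B]
wB => waB   [B → a B]
waB => waaB   [B → a B]
waaB => waaa   [B → a]

S => wB => waB => waaB => waaa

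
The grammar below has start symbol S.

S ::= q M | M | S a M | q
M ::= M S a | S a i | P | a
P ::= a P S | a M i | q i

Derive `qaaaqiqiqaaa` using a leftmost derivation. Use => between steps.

S=>SaM=>qMaM=>qPaM=>qaPSaM=>qaaMiSaM=>qaaPiSaM=>qaaaPSiSaM=>qaaaqiSiSaM=>qaaaqiqiSaM=>qaaaqiqiqMaM=>qaaaqiqiqaaM=>qaaaqiqiqaaa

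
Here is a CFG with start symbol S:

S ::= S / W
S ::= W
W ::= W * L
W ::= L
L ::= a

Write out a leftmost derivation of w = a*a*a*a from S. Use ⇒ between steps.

S ⇒ W   [S ::= W]
W ⇒ W*L   [W ::= W * L]
W*L ⇒ W*L*L   [W ::= W * L]
W*L*L ⇒ W*L*L*L   [W ::= W * L]
W*L*L*L ⇒ L*L*L*L   [W ::= L]
L*L*L*L ⇒ a*L*L*L   [L ::= a]
a*L*L*L ⇒ a*a*L*L   [L ::= a]
a*a*L*L ⇒ a*a*a*L   [L ::= a]
a*a*a*L ⇒ a*a*a*a   [L ::= a]

S ⇒ W ⇒ W*L ⇒ W*L*L ⇒ W*L*L*L ⇒ L*L*L*L ⇒ a*L*L*L ⇒ a*a*L*L ⇒ a*a*a*L ⇒ a*a*a*a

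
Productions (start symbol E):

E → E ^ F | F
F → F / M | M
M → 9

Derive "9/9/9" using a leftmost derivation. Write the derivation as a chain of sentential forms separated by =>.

E => F => F/M => F/M/M => M/M/M => 9/M/M => 9/9/M => 9/9/9

E => F   [E → F]
F => F/M   [F → F / M]
F/M => F/M/M   [F → F / M]
F/M/M => M/M/M   [F → M]
M/M/M => 9/M/M   [M → 9]
9/M/M => 9/9/M   [M → 9]
9/9/M => 9/9/9   [M → 9]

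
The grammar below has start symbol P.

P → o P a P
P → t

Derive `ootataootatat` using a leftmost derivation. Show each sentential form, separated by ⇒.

P ⇒ oPaP ⇒ ooPaPaP ⇒ ootaPaP ⇒ ootataP ⇒ ootataoPaP ⇒ ootataooPaPaP ⇒ ootataootaPaP ⇒ ootataootataP ⇒ ootataootatat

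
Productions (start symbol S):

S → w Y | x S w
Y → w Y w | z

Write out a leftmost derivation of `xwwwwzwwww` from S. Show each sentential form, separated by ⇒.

S⇒xSw⇒xwYw⇒xwwYww⇒xwwwYwww⇒xwwwwYwwww⇒xwwwwzwwww

S ⇒ xSw   [S → x S w]
xSw ⇒ xwYw   [S → w Y]
xwYw ⇒ xwwYww   [Y → w Y w]
xwwYww ⇒ xwwwYwww   [Y → w Y w]
xwwwYwww ⇒ xwwwwYwwww   [Y → w Y w]
xwwwwYwwww ⇒ xwwwwzwwww   [Y → z]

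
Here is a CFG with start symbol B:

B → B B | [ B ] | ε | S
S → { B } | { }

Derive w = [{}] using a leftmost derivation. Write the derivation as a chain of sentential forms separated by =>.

B => [B] => [S] => [{}]

B => [B]   [B → [ B ]]
[B] => [S]   [B → S]
[S] => [{}]   [S → { }]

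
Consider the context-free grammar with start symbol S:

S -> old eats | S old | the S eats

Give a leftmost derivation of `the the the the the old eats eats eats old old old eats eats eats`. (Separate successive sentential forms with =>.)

S => the S eats => the the S eats eats => the the the S eats eats eats => the the the S old eats eats eats => the the the S old old eats eats eats => the the the S old old old eats eats eats => the the the the S eats old old old eats eats eats => the the the the the S eats eats old old old eats eats eats => the the the the the old eats eats eats old old old eats eats eats

S => the S eats   [S -> the S eats]
the S eats => the the S eats eats   [S -> the S eats]
the the S eats eats => the the the S eats eats eats   [S -> the S eats]
the the the S eats eats eats => the the the S old eats eats eats   [S -> S old]
the the the S old eats eats eats => the the the S old old eats eats eats   [S -> S old]
the the the S old old eats eats eats => the the the S old old old eats eats eats   [S -> S old]
the the the S old old old eats eats eats => the the the the S eats old old old eats eats eats   [S -> the S eats]
the the the the S eats old old old eats eats eats => the the the the the S eats eats old old old eats eats eats   [S -> the S eats]
the the the the the S eats eats old old old eats eats eats => the the the the the old eats eats eats old old old eats eats eats   [S -> old eats]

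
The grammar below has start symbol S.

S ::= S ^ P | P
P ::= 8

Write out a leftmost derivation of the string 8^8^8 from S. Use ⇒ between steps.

S⇒S^P⇒S^P^P⇒P^P^P⇒8^P^P⇒8^8^P⇒8^8^8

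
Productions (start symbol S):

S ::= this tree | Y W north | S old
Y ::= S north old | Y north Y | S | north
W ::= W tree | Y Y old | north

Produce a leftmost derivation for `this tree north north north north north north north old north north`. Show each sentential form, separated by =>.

S => Y W north => S north old W north => Y W north north old W north => Y north Y W north north old W north => S north Y W north north old W north => Y W north north Y W north north old W north => S W north north Y W north north old W north => this tree W north north Y W north north old W north => this tree north north north Y W north north old W north => this tree north north north north W north north old W north => this tree north north north north north north north old W north => this tree north north north north north north north old north north

S => Y W north   [S ::= Y W north]
Y W north => S north old W north   [Y ::= S north old]
S north old W north => Y W north north old W north   [S ::= Y W north]
Y W north north old W north => Y north Y W north north old W north   [Y ::= Y north Y]
Y north Y W north north old W north => S north Y W north north old W north   [Y ::= S]
S north Y W north north old W north => Y W north north Y W north north old W north   [S ::= Y W north]
Y W north north Y W north north old W north => S W north north Y W north north old W north   [Y ::= S]
S W north north Y W north north old W north => this tree W north north Y W north north old W north   [S ::= this tree]
this tree W north north Y W north north old W north => this tree north north north Y W north north old W north   [W ::= north]
this tree north north north Y W north north old W north => this tree north north north north W north north old W north   [Y ::= north]
this tree north north north north W north north old W north => this tree north north north north north north north old W north   [W ::= north]
this tree north north north north north north north old W north => this tree north north north north north north north old north north   [W ::= north]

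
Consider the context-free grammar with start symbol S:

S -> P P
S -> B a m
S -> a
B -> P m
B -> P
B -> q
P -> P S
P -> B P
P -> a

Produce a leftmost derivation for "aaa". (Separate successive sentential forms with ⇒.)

S ⇒ PP   [S -> P P]
PP ⇒ BPP   [P -> B P]
BPP ⇒ PPP   [B -> P]
PPP ⇒ aPP   [P -> a]
aPP ⇒ aaP   [P -> a]
aaP ⇒ aaa   [P -> a]

S ⇒ PP ⇒ BPP ⇒ PPP ⇒ aPP ⇒ aaP ⇒ aaa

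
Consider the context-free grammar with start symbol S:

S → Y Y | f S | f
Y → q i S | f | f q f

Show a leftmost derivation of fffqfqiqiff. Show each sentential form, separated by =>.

S => fS => ffS => ffYY => fffqfY => fffqfqiS => fffqfqiYY => fffqfqiqiSY => fffqfqiqifY => fffqfqiqiff

S => fS   [S → f S]
fS => ffS   [S → f S]
ffS => ffYY   [S → Y Y]
ffYY => fffqfY   [Y → f q f]
fffqfY => fffqfqiS   [Y → q i S]
fffqfqiS => fffqfqiYY   [S → Y Y]
fffqfqiYY => fffqfqiqiSY   [Y → q i S]
fffqfqiqiSY => fffqfqiqifY   [S → f]
fffqfqiqifY => fffqfqiqiff   [Y → f]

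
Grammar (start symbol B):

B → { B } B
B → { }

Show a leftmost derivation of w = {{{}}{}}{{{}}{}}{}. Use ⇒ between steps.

B⇒{B}B⇒{{B}B}B⇒{{{}}B}B⇒{{{}}{}}B⇒{{{}}{}}{B}B⇒{{{}}{}}{{B}B}B⇒{{{}}{}}{{{}}B}B⇒{{{}}{}}{{{}}{}}B⇒{{{}}{}}{{{}}{}}{}

B ⇒ {B}B   [B → { B } B]
{B}B ⇒ {{B}B}B   [B → { B } B]
{{B}B}B ⇒ {{{}}B}B   [B → { }]
{{{}}B}B ⇒ {{{}}{}}B   [B → { }]
{{{}}{}}B ⇒ {{{}}{}}{B}B   [B → { B } B]
{{{}}{}}{B}B ⇒ {{{}}{}}{{B}B}B   [B → { B } B]
{{{}}{}}{{B}B}B ⇒ {{{}}{}}{{{}}B}B   [B → { }]
{{{}}{}}{{{}}B}B ⇒ {{{}}{}}{{{}}{}}B   [B → { }]
{{{}}{}}{{{}}{}}B ⇒ {{{}}{}}{{{}}{}}{}   [B → { }]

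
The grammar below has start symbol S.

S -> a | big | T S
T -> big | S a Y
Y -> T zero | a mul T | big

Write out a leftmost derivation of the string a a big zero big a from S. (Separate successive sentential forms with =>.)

S => T S => S a Y S => a a Y S => a a T zero S => a a big zero S => a a big zero T S => a a big zero big S => a a big zero big a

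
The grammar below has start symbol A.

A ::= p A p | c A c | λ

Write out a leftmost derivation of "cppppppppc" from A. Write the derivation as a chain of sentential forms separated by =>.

A => cAc => cpApc => cppAppc => cpppApppc => cppppAppppc => cppppppppc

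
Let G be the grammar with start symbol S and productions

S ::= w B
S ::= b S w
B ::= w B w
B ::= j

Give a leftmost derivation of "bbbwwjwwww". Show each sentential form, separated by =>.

S => bSw => bbSww => bbbSwww => bbbwBwww => bbbwwBwwww => bbbwwjwwww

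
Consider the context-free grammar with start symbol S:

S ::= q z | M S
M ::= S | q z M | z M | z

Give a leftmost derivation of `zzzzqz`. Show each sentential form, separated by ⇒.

S ⇒ MS ⇒ zS ⇒ zMS ⇒ zzS ⇒ zzMS ⇒ zzzS ⇒ zzzMS ⇒ zzzzS ⇒ zzzzqz

S ⇒ MS   [S ::= M S]
MS ⇒ zS   [M ::= z]
zS ⇒ zMS   [S ::= M S]
zMS ⇒ zzS   [M ::= z]
zzS ⇒ zzMS   [S ::= M S]
zzMS ⇒ zzzS   [M ::= z]
zzzS ⇒ zzzMS   [S ::= M S]
zzzMS ⇒ zzzzS   [M ::= z]
zzzzS ⇒ zzzzqz   [S ::= q z]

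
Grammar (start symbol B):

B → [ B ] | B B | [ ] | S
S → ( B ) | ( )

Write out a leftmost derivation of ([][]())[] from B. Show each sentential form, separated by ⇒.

B ⇒ BB ⇒ SB ⇒ (B)B ⇒ (BB)B ⇒ ([]B)B ⇒ ([]BB)B ⇒ ([][]B)B ⇒ ([][]S)B ⇒ ([][]())B ⇒ ([][]())[]

B ⇒ BB   [B → B B]
BB ⇒ SB   [B → S]
SB ⇒ (B)B   [S → ( B )]
(B)B ⇒ (BB)B   [B → B B]
(BB)B ⇒ ([]B)B   [B → [ ]]
([]B)B ⇒ ([]BB)B   [B → B B]
([]BB)B ⇒ ([][]B)B   [B → [ ]]
([][]B)B ⇒ ([][]S)B   [B → S]
([][]S)B ⇒ ([][]())B   [S → ( )]
([][]())B ⇒ ([][]())[]   [B → [ ]]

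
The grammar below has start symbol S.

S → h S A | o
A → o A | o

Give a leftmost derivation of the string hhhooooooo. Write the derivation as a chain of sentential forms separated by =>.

S => hSA => hhSAA => hhhSAAA => hhhoAAA => hhhooAA => hhhoooAA => hhhooooA => hhhoooooA => hhhooooooA => hhhooooooo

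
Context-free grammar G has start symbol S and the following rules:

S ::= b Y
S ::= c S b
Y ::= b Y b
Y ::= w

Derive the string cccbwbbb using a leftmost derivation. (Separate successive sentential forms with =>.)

S => cSb   [S ::= c S b]
cSb => ccSbb   [S ::= c S b]
ccSbb => cccSbbb   [S ::= c S b]
cccSbbb => cccbYbbb   [S ::= b Y]
cccbYbbb => cccbwbbb   [Y ::= w]

S => cSb => ccSbb => cccSbbb => cccbYbbb => cccbwbbb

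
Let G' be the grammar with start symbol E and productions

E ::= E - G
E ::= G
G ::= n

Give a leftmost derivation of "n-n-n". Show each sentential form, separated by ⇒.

E ⇒ E-G ⇒ E-G-G ⇒ G-G-G ⇒ n-G-G ⇒ n-n-G ⇒ n-n-n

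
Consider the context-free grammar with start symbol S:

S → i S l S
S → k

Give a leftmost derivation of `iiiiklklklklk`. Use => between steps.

S => iSlS   [S → i S l S]
iSlS => iiSlSlS   [S → i S l S]
iiSlSlS => iiiSlSlSlS   [S → i S l S]
iiiSlSlSlS => iiiiSlSlSlSlS   [S → i S l S]
iiiiSlSlSlSlS => iiiiklSlSlSlS   [S → k]
iiiiklSlSlSlS => iiiiklklSlSlS   [S → k]
iiiiklklSlSlS => iiiiklklklSlS   [S → k]
iiiiklklklSlS => iiiiklklklklS   [S → k]
iiiiklklklklS => iiiiklklklklk   [S → k]

S=>iSlS=>iiSlSlS=>iiiSlSlSlS=>iiiiSlSlSlSlS=>iiiiklSlSlSlS=>iiiiklklSlSlS=>iiiiklklklSlS=>iiiiklklklklS=>iiiiklklklklk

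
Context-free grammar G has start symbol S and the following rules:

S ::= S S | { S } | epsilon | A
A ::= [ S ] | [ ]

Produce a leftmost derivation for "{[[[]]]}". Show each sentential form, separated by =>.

S => {S} => {A} => {[S]} => {[SS]} => {[AS]} => {[[S]S]} => {[[A]S]} => {[[[]]S]} => {[[[]]]}

S => {S}   [S ::= { S }]
{S} => {A}   [S ::= A]
{A} => {[S]}   [A ::= [ S ]]
{[S]} => {[SS]}   [S ::= S S]
{[SS]} => {[AS]}   [S ::= A]
{[AS]} => {[[S]S]}   [A ::= [ S ]]
{[[S]S]} => {[[A]S]}   [S ::= A]
{[[A]S]} => {[[[]]S]}   [A ::= [ ]]
{[[[]]S]} => {[[[]]]}   [S ::= epsilon]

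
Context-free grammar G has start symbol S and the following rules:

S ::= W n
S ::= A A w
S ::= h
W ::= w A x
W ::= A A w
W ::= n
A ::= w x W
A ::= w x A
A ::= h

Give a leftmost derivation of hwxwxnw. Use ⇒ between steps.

S ⇒ AAw ⇒ hAw ⇒ hwxAw ⇒ hwxwxWw ⇒ hwxwxnw

S ⇒ AAw   [S ::= A A w]
AAw ⇒ hAw   [A ::= h]
hAw ⇒ hwxAw   [A ::= w x A]
hwxAw ⇒ hwxwxWw   [A ::= w x W]
hwxwxWw ⇒ hwxwxnw   [W ::= n]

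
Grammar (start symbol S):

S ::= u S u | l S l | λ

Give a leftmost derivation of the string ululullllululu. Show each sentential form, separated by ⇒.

S⇒uSu⇒ulSlu⇒uluSulu⇒ululSlulu⇒ululuSululu⇒ulululSlululu⇒ululullSllululu⇒ululullllululu

S ⇒ uSu   [S ::= u S u]
uSu ⇒ ulSlu   [S ::= l S l]
ulSlu ⇒ uluSulu   [S ::= u S u]
uluSulu ⇒ ululSlulu   [S ::= l S l]
ululSlulu ⇒ ululuSululu   [S ::= u S u]
ululuSululu ⇒ ulululSlululu   [S ::= l S l]
ulululSlululu ⇒ ululullSllululu   [S ::= l S l]
ululullSllululu ⇒ ululullllululu   [S ::= λ]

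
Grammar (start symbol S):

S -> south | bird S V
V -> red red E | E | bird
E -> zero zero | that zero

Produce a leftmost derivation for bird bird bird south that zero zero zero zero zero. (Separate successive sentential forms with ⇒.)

S ⇒ bird S V   [S -> bird S V]
bird S V ⇒ bird bird S V V   [S -> bird S V]
bird bird S V V ⇒ bird bird bird S V V V   [S -> bird S V]
bird bird bird S V V V ⇒ bird bird bird south V V V   [S -> south]
bird bird bird south V V V ⇒ bird bird bird south E V V   [V -> E]
bird bird bird south E V V ⇒ bird bird bird south that zero V V   [E -> that zero]
bird bird bird south that zero V V ⇒ bird bird bird south that zero E V   [V -> E]
bird bird bird south that zero E V ⇒ bird bird bird south that zero zero zero V   [E -> zero zero]
bird bird bird south that zero zero zero V ⇒ bird bird bird south that zero zero zero E   [V -> E]
bird bird bird south that zero zero zero E ⇒ bird bird bird south that zero zero zero zero zero   [E -> zero zero]

S ⇒ bird S V ⇒ bird bird S V V ⇒ bird bird bird S V V V ⇒ bird bird bird south V V V ⇒ bird bird bird south E V V ⇒ bird bird bird south that zero V V ⇒ bird bird bird south that zero E V ⇒ bird bird bird south that zero zero zero V ⇒ bird bird bird south that zero zero zero E ⇒ bird bird bird south that zero zero zero zero zero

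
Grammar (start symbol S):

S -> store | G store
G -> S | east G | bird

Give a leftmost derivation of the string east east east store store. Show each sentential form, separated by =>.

S => G store   [S -> G store]
G store => east G store   [G -> east G]
east G store => east east G store   [G -> east G]
east east G store => east east east G store   [G -> east G]
east east east G store => east east east S store   [G -> S]
east east east S store => east east east store store   [S -> store]

S => G store => east G store => east east G store => east east east G store => east east east S store => east east east store store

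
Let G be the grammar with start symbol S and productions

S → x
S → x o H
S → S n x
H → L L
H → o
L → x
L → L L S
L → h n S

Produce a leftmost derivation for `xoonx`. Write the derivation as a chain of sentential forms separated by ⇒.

S ⇒ Snx ⇒ xoHnx ⇒ xoonx

S ⇒ Snx   [S → S n x]
Snx ⇒ xoHnx   [S → x o H]
xoHnx ⇒ xoonx   [H → o]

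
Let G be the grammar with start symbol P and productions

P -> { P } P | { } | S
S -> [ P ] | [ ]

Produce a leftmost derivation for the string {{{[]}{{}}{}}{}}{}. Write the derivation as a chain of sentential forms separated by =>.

P => {P}P   [P -> { P } P]
{P}P => {{P}P}P   [P -> { P } P]
{{P}P}P => {{{P}P}P}P   [P -> { P } P]
{{{P}P}P}P => {{{S}P}P}P   [P -> S]
{{{S}P}P}P => {{{[]}P}P}P   [S -> [ ]]
{{{[]}P}P}P => {{{[]}{P}P}P}P   [P -> { P } P]
{{{[]}{P}P}P}P => {{{[]}{{}}P}P}P   [P -> { }]
{{{[]}{{}}P}P}P => {{{[]}{{}}{}}P}P   [P -> { }]
{{{[]}{{}}{}}P}P => {{{[]}{{}}{}}{}}P   [P -> { }]
{{{[]}{{}}{}}{}}P => {{{[]}{{}}{}}{}}{}   [P -> { }]

P=>{P}P=>{{P}P}P=>{{{P}P}P}P=>{{{S}P}P}P=>{{{[]}P}P}P=>{{{[]}{P}P}P}P=>{{{[]}{{}}P}P}P=>{{{[]}{{}}{}}P}P=>{{{[]}{{}}{}}{}}P=>{{{[]}{{}}{}}{}}{}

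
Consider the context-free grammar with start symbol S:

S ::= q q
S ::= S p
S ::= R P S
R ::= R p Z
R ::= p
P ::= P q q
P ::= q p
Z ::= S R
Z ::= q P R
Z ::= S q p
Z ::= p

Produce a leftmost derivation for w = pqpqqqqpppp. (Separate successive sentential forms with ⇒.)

S ⇒ Sp ⇒ Spp ⇒ Sppp ⇒ RPSppp ⇒ pPSppp ⇒ pPqqSppp ⇒ pqpqqSppp ⇒ pqpqqSpppp ⇒ pqpqqqqpppp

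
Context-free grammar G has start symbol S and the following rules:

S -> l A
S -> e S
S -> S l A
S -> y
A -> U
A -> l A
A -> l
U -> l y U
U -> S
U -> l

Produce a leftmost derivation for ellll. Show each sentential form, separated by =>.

S => eS => elA => ellA => ellU => ellS => elllA => ellll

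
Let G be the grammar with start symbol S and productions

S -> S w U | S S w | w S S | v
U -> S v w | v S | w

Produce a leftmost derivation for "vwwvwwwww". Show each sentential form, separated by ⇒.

S ⇒ SwU   [S -> S w U]
SwU ⇒ SwUwU   [S -> S w U]
SwUwU ⇒ SSwwUwU   [S -> S S w]
SSwwUwU ⇒ SwUSwwUwU   [S -> S w U]
SwUSwwUwU ⇒ vwUSwwUwU   [S -> v]
vwUSwwUwU ⇒ vwwSwwUwU   [U -> w]
vwwSwwUwU ⇒ vwwvwwUwU   [S -> v]
vwwvwwUwU ⇒ vwwvwwwwU   [U -> w]
vwwvwwwwU ⇒ vwwvwwwww   [U -> w]

S ⇒ SwU ⇒ SwUwU ⇒ SSwwUwU ⇒ SwUSwwUwU ⇒ vwUSwwUwU ⇒ vwwSwwUwU ⇒ vwwvwwUwU ⇒ vwwvwwwwU ⇒ vwwvwwwww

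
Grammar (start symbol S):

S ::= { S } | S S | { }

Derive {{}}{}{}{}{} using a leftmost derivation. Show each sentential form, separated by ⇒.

S ⇒ SS   [S ::= S S]
SS ⇒ SSS   [S ::= S S]
SSS ⇒ SSSS   [S ::= S S]
SSSS ⇒ SSSSS   [S ::= S S]
SSSSS ⇒ {S}SSSS   [S ::= { S }]
{S}SSSS ⇒ {{}}SSSS   [S ::= { }]
{{}}SSSS ⇒ {{}}{}SSS   [S ::= { }]
{{}}{}SSS ⇒ {{}}{}{}SS   [S ::= { }]
{{}}{}{}SS ⇒ {{}}{}{}{}S   [S ::= { }]
{{}}{}{}{}S ⇒ {{}}{}{}{}{}   [S ::= { }]

S ⇒ SS ⇒ SSS ⇒ SSSS ⇒ SSSSS ⇒ {S}SSSS ⇒ {{}}SSSS ⇒ {{}}{}SSS ⇒ {{}}{}{}SS ⇒ {{}}{}{}{}S ⇒ {{}}{}{}{}{}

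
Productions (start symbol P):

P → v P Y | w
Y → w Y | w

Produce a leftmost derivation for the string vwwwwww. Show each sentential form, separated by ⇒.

P ⇒ vPY ⇒ vwY ⇒ vwwY ⇒ vwwwY ⇒ vwwwwY ⇒ vwwwwwY ⇒ vwwwwww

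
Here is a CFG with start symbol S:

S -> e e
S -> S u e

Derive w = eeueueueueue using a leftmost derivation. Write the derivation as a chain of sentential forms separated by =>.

S => Sue => Sueue => Sueueue => Sueueueue => Sueueueueue => eeueueueueue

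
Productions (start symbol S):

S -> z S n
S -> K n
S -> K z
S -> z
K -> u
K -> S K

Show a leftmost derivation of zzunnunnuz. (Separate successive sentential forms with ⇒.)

S ⇒ Kz ⇒ SKz ⇒ zSnKz ⇒ zKnnKz ⇒ zSKnnKz ⇒ zzSnKnnKz ⇒ zzKnnKnnKz ⇒ zzunnKnnKz ⇒ zzunnunnKz ⇒ zzunnunnuz

S ⇒ Kz   [S -> K z]
Kz ⇒ SKz   [K -> S K]
SKz ⇒ zSnKz   [S -> z S n]
zSnKz ⇒ zKnnKz   [S -> K n]
zKnnKz ⇒ zSKnnKz   [K -> S K]
zSKnnKz ⇒ zzSnKnnKz   [S -> z S n]
zzSnKnnKz ⇒ zzKnnKnnKz   [S -> K n]
zzKnnKnnKz ⇒ zzunnKnnKz   [K -> u]
zzunnKnnKz ⇒ zzunnunnKz   [K -> u]
zzunnunnKz ⇒ zzunnunnuz   [K -> u]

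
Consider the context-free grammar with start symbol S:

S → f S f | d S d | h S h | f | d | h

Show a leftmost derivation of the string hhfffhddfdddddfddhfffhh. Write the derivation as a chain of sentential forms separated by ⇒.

S⇒hSh⇒hhShh⇒hhfSfhh⇒hhffSffhh⇒hhfffSfffhh⇒hhfffhShfffhh⇒hhfffhdSdhfffhh⇒hhfffhddSddhfffhh⇒hhfffhddfSfddhfffhh⇒hhfffhddfdSdfddhfffhh⇒hhfffhddfddSddfddhfffhh⇒hhfffhddfdddddfddhfffhh

S ⇒ hSh   [S → h S h]
hSh ⇒ hhShh   [S → h S h]
hhShh ⇒ hhfSfhh   [S → f S f]
hhfSfhh ⇒ hhffSffhh   [S → f S f]
hhffSffhh ⇒ hhfffSfffhh   [S → f S f]
hhfffSfffhh ⇒ hhfffhShfffhh   [S → h S h]
hhfffhShfffhh ⇒ hhfffhdSdhfffhh   [S → d S d]
hhfffhdSdhfffhh ⇒ hhfffhddSddhfffhh   [S → d S d]
hhfffhddSddhfffhh ⇒ hhfffhddfSfddhfffhh   [S → f S f]
hhfffhddfSfddhfffhh ⇒ hhfffhddfdSdfddhfffhh   [S → d S d]
hhfffhddfdSdfddhfffhh ⇒ hhfffhddfddSddfddhfffhh   [S → d S d]
hhfffhddfddSddfddhfffhh ⇒ hhfffhddfdddddfddhfffhh   [S → d]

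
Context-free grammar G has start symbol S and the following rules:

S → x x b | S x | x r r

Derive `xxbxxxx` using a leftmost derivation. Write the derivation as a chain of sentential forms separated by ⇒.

S ⇒ Sx   [S → S x]
Sx ⇒ Sxx   [S → S x]
Sxx ⇒ Sxxx   [S → S x]
Sxxx ⇒ Sxxxx   [S → S x]
Sxxxx ⇒ xxbxxxx   [S → x x b]

S ⇒ Sx ⇒ Sxx ⇒ Sxxx ⇒ Sxxxx ⇒ xxbxxxx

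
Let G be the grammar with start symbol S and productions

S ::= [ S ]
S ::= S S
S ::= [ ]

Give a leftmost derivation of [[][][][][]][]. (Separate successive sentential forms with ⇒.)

S ⇒ SS   [S ::= S S]
SS ⇒ [S]S   [S ::= [ S ]]
[S]S ⇒ [SS]S   [S ::= S S]
[SS]S ⇒ [SSS]S   [S ::= S S]
[SSS]S ⇒ [[]SS]S   [S ::= [ ]]
[[]SS]S ⇒ [[]SSS]S   [S ::= S S]
[[]SSS]S ⇒ [[][]SS]S   [S ::= [ ]]
[[][]SS]S ⇒ [[][]SSS]S   [S ::= S S]
[[][]SSS]S ⇒ [[][][]SS]S   [S ::= [ ]]
[[][][]SS]S ⇒ [[][][][]S]S   [S ::= [ ]]
[[][][][]S]S ⇒ [[][][][][]]S   [S ::= [ ]]
[[][][][][]]S ⇒ [[][][][][]][]   [S ::= [ ]]

S ⇒ SS ⇒ [S]S ⇒ [SS]S ⇒ [SSS]S ⇒ [[]SS]S ⇒ [[]SSS]S ⇒ [[][]SS]S ⇒ [[][]SSS]S ⇒ [[][][]SS]S ⇒ [[][][][]S]S ⇒ [[][][][][]]S ⇒ [[][][][][]][]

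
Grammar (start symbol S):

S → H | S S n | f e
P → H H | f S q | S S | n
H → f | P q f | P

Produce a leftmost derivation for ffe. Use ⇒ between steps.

S ⇒ H ⇒ P ⇒ SS ⇒ HS ⇒ fS ⇒ ffe

S ⇒ H   [S → H]
H ⇒ P   [H → P]
P ⇒ SS   [P → S S]
SS ⇒ HS   [S → H]
HS ⇒ fS   [H → f]
fS ⇒ ffe   [S → f e]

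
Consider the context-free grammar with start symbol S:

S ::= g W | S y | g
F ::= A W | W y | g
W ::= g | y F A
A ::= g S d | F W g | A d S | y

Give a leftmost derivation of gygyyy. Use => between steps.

S => Sy   [S ::= S y]
Sy => gWy   [S ::= g W]
gWy => gyFAy   [W ::= y F A]
gyFAy => gyWyAy   [F ::= W y]
gyWyAy => gygyAy   [W ::= g]
gygyAy => gygyyy   [A ::= y]

S => Sy => gWy => gyFAy => gyWyAy => gygyAy => gygyyy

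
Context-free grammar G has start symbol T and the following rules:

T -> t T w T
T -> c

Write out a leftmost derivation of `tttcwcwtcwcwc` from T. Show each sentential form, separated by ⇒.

T ⇒ tTwT ⇒ ttTwTwT ⇒ tttTwTwTwT ⇒ tttcwTwTwT ⇒ tttcwcwTwT ⇒ tttcwcwtTwTwT ⇒ tttcwcwtcwTwT ⇒ tttcwcwtcwcwT ⇒ tttcwcwtcwcwc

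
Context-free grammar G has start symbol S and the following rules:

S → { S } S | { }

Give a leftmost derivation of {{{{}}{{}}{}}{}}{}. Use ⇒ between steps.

S ⇒ {S}S   [S → { S } S]
{S}S ⇒ {{S}S}S   [S → { S } S]
{{S}S}S ⇒ {{{S}S}S}S   [S → { S } S]
{{{S}S}S}S ⇒ {{{{}}S}S}S   [S → { }]
{{{{}}S}S}S ⇒ {{{{}}{S}S}S}S   [S → { S } S]
{{{{}}{S}S}S}S ⇒ {{{{}}{{}}S}S}S   [S → { }]
{{{{}}{{}}S}S}S ⇒ {{{{}}{{}}{}}S}S   [S → { }]
{{{{}}{{}}{}}S}S ⇒ {{{{}}{{}}{}}{}}S   [S → { }]
{{{{}}{{}}{}}{}}S ⇒ {{{{}}{{}}{}}{}}{}   [S → { }]

S ⇒ {S}S ⇒ {{S}S}S ⇒ {{{S}S}S}S ⇒ {{{{}}S}S}S ⇒ {{{{}}{S}S}S}S ⇒ {{{{}}{{}}S}S}S ⇒ {{{{}}{{}}{}}S}S ⇒ {{{{}}{{}}{}}{}}S ⇒ {{{{}}{{}}{}}{}}{}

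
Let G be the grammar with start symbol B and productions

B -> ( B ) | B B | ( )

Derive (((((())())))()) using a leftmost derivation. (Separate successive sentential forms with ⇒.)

B ⇒ (B) ⇒ (BB) ⇒ ((B)B) ⇒ (((B))B) ⇒ ((((B)))B) ⇒ ((((BB)))B) ⇒ (((((B)B)))B) ⇒ (((((())B)))B) ⇒ (((((())())))B) ⇒ (((((())())))())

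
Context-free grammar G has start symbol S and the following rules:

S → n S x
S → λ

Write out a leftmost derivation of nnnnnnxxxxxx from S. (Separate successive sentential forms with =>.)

S=>nSx=>nnSxx=>nnnSxxx=>nnnnSxxxx=>nnnnnSxxxxx=>nnnnnnSxxxxxx=>nnnnnnxxxxxx

S => nSx   [S → n S x]
nSx => nnSxx   [S → n S x]
nnSxx => nnnSxxx   [S → n S x]
nnnSxxx => nnnnSxxxx   [S → n S x]
nnnnSxxxx => nnnnnSxxxxx   [S → n S x]
nnnnnSxxxxx => nnnnnnSxxxxxx   [S → n S x]
nnnnnnSxxxxxx => nnnnnnxxxxxx   [S → λ]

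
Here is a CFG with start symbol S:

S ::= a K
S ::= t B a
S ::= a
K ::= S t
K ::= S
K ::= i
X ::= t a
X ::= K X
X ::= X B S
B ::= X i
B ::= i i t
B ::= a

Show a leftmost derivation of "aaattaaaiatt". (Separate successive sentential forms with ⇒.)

S ⇒ aK ⇒ aSt ⇒ aaKt ⇒ aaStt ⇒ aaaKtt ⇒ aaaStt ⇒ aaatBatt ⇒ aaatXiatt ⇒ aaatXBSiatt ⇒ aaattaBSiatt ⇒ aaattaaSiatt ⇒ aaattaaaiatt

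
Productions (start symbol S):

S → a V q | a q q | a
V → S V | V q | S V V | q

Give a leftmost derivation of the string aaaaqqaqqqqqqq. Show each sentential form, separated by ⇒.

S ⇒ aVq   [S → a V q]
aVq ⇒ aSVVq   [V → S V V]
aSVVq ⇒ aaVVq   [S → a]
aaVVq ⇒ aaSVVq   [V → S V]
aaSVVq ⇒ aaaVVq   [S → a]
aaaVVq ⇒ aaaSVVq   [V → S V]
aaaSVVq ⇒ aaaaqqVVq   [S → a q q]
aaaaqqVVq ⇒ aaaaqqVqVq   [V → V q]
aaaaqqVqVq ⇒ aaaaqqSVVqVq   [V → S V V]
aaaaqqSVVqVq ⇒ aaaaqqaVqVVqVq   [S → a V q]
aaaaqqaVqVVqVq ⇒ aaaaqqaqqVVqVq   [V → q]
aaaaqqaqqVVqVq ⇒ aaaaqqaqqqVqVq   [V → q]
aaaaqqaqqqVqVq ⇒ aaaaqqaqqqqqVq   [V → q]
aaaaqqaqqqqqVq ⇒ aaaaqqaqqqqqqq   [V → q]

S⇒aVq⇒aSVVq⇒aaVVq⇒aaSVVq⇒aaaVVq⇒aaaSVVq⇒aaaaqqVVq⇒aaaaqqVqVq⇒aaaaqqSVVqVq⇒aaaaqqaVqVVqVq⇒aaaaqqaqqVVqVq⇒aaaaqqaqqqVqVq⇒aaaaqqaqqqqqVq⇒aaaaqqaqqqqqqq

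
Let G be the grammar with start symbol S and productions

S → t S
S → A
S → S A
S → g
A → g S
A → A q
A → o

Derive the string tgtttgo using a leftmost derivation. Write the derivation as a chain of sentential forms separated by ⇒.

S⇒tS⇒tSA⇒tAA⇒tgSA⇒tgtSA⇒tgttSA⇒tgtttSA⇒tgtttgA⇒tgtttgo

S ⇒ tS   [S → t S]
tS ⇒ tSA   [S → S A]
tSA ⇒ tAA   [S → A]
tAA ⇒ tgSA   [A → g S]
tgSA ⇒ tgtSA   [S → t S]
tgtSA ⇒ tgttSA   [S → t S]
tgttSA ⇒ tgtttSA   [S → t S]
tgtttSA ⇒ tgtttgA   [S → g]
tgtttgA ⇒ tgtttgo   [A → o]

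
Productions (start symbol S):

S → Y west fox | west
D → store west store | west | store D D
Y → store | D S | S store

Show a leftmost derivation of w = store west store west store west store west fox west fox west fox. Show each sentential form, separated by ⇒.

S ⇒ Y west fox ⇒ D S west fox ⇒ store D D S west fox ⇒ store west D S west fox ⇒ store west store west store S west fox ⇒ store west store west store Y west fox west fox ⇒ store west store west store D S west fox west fox ⇒ store west store west store west S west fox west fox ⇒ store west store west store west Y west fox west fox west fox ⇒ store west store west store west store west fox west fox west fox

S ⇒ Y west fox   [S → Y west fox]
Y west fox ⇒ D S west fox   [Y → D S]
D S west fox ⇒ store D D S west fox   [D → store D D]
store D D S west fox ⇒ store west D S west fox   [D → west]
store west D S west fox ⇒ store west store west store S west fox   [D → store west store]
store west store west store S west fox ⇒ store west store west store Y west fox west fox   [S → Y west fox]
store west store west store Y west fox west fox ⇒ store west store west store D S west fox west fox   [Y → D S]
store west store west store D S west fox west fox ⇒ store west store west store west S west fox west fox   [D → west]
store west store west store west S west fox west fox ⇒ store west store west store west Y west fox west fox west fox   [S → Y west fox]
store west store west store west Y west fox west fox west fox ⇒ store west store west store west store west fox west fox west fox   [Y → store]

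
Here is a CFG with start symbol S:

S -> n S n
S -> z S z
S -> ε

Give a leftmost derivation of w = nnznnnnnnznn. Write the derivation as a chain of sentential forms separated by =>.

S => nSn   [S -> n S n]
nSn => nnSnn   [S -> n S n]
nnSnn => nnzSznn   [S -> z S z]
nnzSznn => nnznSnznn   [S -> n S n]
nnznSnznn => nnznnSnnznn   [S -> n S n]
nnznnSnnznn => nnznnnSnnnznn   [S -> n S n]
nnznnnSnnnznn => nnznnnnnnznn   [S -> ε]

S=>nSn=>nnSnn=>nnzSznn=>nnznSnznn=>nnznnSnnznn=>nnznnnSnnnznn=>nnznnnnnnznn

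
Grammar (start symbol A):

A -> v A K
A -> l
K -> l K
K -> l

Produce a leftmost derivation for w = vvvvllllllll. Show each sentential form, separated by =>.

A => vAK => vvAKK => vvvAKKK => vvvvAKKKK => vvvvlKKKK => vvvvllKKKK => vvvvlllKKKK => vvvvllllKKKK => vvvvlllllKKK => vvvvllllllKK => vvvvlllllllK => vvvvllllllll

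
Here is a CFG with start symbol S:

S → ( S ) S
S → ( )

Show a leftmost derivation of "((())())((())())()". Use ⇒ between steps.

S ⇒ (S)S   [S → ( S ) S]
(S)S ⇒ ((S)S)S   [S → ( S ) S]
((S)S)S ⇒ ((())S)S   [S → ( )]
((())S)S ⇒ ((())())S   [S → ( )]
((())())S ⇒ ((())())(S)S   [S → ( S ) S]
((())())(S)S ⇒ ((())())((S)S)S   [S → ( S ) S]
((())())((S)S)S ⇒ ((())())((())S)S   [S → ( )]
((())())((())S)S ⇒ ((())())((())())S   [S → ( )]
((())())((())())S ⇒ ((())())((())())()   [S → ( )]

S⇒(S)S⇒((S)S)S⇒((())S)S⇒((())())S⇒((())())(S)S⇒((())())((S)S)S⇒((())())((())S)S⇒((())())((())())S⇒((())())((())())()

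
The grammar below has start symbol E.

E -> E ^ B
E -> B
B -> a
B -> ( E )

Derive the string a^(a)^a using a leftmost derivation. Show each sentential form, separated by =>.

E => E^B   [E -> E ^ B]
E^B => E^B^B   [E -> E ^ B]
E^B^B => B^B^B   [E -> B]
B^B^B => a^B^B   [B -> a]
a^B^B => a^(E)^B   [B -> ( E )]
a^(E)^B => a^(B)^B   [E -> B]
a^(B)^B => a^(a)^B   [B -> a]
a^(a)^B => a^(a)^a   [B -> a]

E => E^B => E^B^B => B^B^B => a^B^B => a^(E)^B => a^(B)^B => a^(a)^B => a^(a)^a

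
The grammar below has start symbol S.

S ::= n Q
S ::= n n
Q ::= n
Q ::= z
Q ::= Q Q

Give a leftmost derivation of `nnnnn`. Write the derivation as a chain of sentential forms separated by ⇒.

S⇒nQ⇒nQQ⇒nQQQ⇒nnQQ⇒nnQQQ⇒nnnQQ⇒nnnnQ⇒nnnnn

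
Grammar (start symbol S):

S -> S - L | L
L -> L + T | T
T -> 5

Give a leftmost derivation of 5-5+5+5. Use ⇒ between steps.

S ⇒ S-L   [S -> S - L]
S-L ⇒ L-L   [S -> L]
L-L ⇒ T-L   [L -> T]
T-L ⇒ 5-L   [T -> 5]
5-L ⇒ 5-L+T   [L -> L + T]
5-L+T ⇒ 5-L+T+T   [L -> L + T]
5-L+T+T ⇒ 5-T+T+T   [L -> T]
5-T+T+T ⇒ 5-5+T+T   [T -> 5]
5-5+T+T ⇒ 5-5+5+T   [T -> 5]
5-5+5+T ⇒ 5-5+5+5   [T -> 5]

S⇒S-L⇒L-L⇒T-L⇒5-L⇒5-L+T⇒5-L+T+T⇒5-T+T+T⇒5-5+T+T⇒5-5+5+T⇒5-5+5+5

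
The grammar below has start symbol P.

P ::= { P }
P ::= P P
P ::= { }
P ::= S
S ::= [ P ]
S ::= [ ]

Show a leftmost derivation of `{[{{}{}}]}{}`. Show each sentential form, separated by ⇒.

P⇒PP⇒{P}P⇒{S}P⇒{[P]}P⇒{[{P}]}P⇒{[{PP}]}P⇒{[{{}P}]}P⇒{[{{}{}}]}P⇒{[{{}{}}]}{}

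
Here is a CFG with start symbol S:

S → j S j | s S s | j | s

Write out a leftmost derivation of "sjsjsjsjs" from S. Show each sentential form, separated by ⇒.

S⇒sSs⇒sjSjs⇒sjsSsjs⇒sjsjSjsjs⇒sjsjsjsjs

S ⇒ sSs   [S → s S s]
sSs ⇒ sjSjs   [S → j S j]
sjSjs ⇒ sjsSsjs   [S → s S s]
sjsSsjs ⇒ sjsjSjsjs   [S → j S j]
sjsjSjsjs ⇒ sjsjsjsjs   [S → s]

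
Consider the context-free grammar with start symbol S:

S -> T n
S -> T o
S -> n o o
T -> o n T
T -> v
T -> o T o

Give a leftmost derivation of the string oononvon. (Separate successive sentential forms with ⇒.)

S⇒Tn⇒oTon⇒oonTon⇒oononTon⇒oononvon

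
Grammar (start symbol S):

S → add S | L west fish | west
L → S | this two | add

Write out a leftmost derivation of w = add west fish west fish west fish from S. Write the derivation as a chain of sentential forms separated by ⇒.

S ⇒ L west fish ⇒ S west fish ⇒ L west fish west fish ⇒ S west fish west fish ⇒ L west fish west fish west fish ⇒ add west fish west fish west fish

S ⇒ L west fish   [S → L west fish]
L west fish ⇒ S west fish   [L → S]
S west fish ⇒ L west fish west fish   [S → L west fish]
L west fish west fish ⇒ S west fish west fish   [L → S]
S west fish west fish ⇒ L west fish west fish west fish   [S → L west fish]
L west fish west fish west fish ⇒ add west fish west fish west fish   [L → add]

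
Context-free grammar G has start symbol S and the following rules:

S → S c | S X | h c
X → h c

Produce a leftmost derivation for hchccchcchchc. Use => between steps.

S => SX => SXX => ScXX => SXcXX => ScXcXX => SccXcXX => SXccXcXX => hcXccXcXX => hchcccXcXX => hchccchccXX => hchccchcchcX => hchccchcchchc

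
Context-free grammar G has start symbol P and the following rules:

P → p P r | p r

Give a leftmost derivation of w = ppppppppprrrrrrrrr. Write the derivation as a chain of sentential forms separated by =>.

P => pPr   [P → p P r]
pPr => ppPrr   [P → p P r]
ppPrr => pppPrrr   [P → p P r]
pppPrrr => ppppPrrrr   [P → p P r]
ppppPrrrr => pppppPrrrrr   [P → p P r]
pppppPrrrrr => ppppppPrrrrrr   [P → p P r]
ppppppPrrrrrr => pppppppPrrrrrrr   [P → p P r]
pppppppPrrrrrrr => ppppppppPrrrrrrrr   [P → p P r]
ppppppppPrrrrrrrr => ppppppppprrrrrrrrr   [P → p r]

P=>pPr=>ppPrr=>pppPrrr=>ppppPrrrr=>pppppPrrrrr=>ppppppPrrrrrr=>pppppppPrrrrrrr=>ppppppppPrrrrrrrr=>ppppppppprrrrrrrrr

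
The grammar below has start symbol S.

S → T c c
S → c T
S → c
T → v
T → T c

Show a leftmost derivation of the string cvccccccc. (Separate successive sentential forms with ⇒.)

S ⇒ cT ⇒ cTc ⇒ cTcc ⇒ cTccc ⇒ cTcccc ⇒ cTccccc ⇒ cTcccccc ⇒ cTccccccc ⇒ cvccccccc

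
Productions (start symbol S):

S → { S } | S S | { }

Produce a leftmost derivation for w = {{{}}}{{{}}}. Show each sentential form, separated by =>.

S => SS   [S → S S]
SS => {S}S   [S → { S }]
{S}S => {{S}}S   [S → { S }]
{{S}}S => {{{}}}S   [S → { }]
{{{}}}S => {{{}}}{S}   [S → { S }]
{{{}}}{S} => {{{}}}{{S}}   [S → { S }]
{{{}}}{{S}} => {{{}}}{{{}}}   [S → { }]

S => SS => {S}S => {{S}}S => {{{}}}S => {{{}}}{S} => {{{}}}{{S}} => {{{}}}{{{}}}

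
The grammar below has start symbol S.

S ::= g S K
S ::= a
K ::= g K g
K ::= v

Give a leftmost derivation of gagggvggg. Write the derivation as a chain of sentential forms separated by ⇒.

S ⇒ gSK ⇒ gaK ⇒ gagKg ⇒ gaggKgg ⇒ gagggKggg ⇒ gagggvggg

S ⇒ gSK   [S ::= g S K]
gSK ⇒ gaK   [S ::= a]
gaK ⇒ gagKg   [K ::= g K g]
gagKg ⇒ gaggKgg   [K ::= g K g]
gaggKgg ⇒ gagggKggg   [K ::= g K g]
gagggKggg ⇒ gagggvggg   [K ::= v]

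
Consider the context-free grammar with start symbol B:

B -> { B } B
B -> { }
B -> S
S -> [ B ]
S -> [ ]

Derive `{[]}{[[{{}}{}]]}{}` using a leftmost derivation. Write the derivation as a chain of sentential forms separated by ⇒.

B ⇒ {B}B ⇒ {S}B ⇒ {[]}B ⇒ {[]}{B}B ⇒ {[]}{S}B ⇒ {[]}{[B]}B ⇒ {[]}{[S]}B ⇒ {[]}{[[B]]}B ⇒ {[]}{[[{B}B]]}B ⇒ {[]}{[[{{}}B]]}B ⇒ {[]}{[[{{}}{}]]}B ⇒ {[]}{[[{{}}{}]]}{}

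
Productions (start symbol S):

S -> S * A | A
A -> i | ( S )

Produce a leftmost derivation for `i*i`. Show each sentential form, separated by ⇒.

S⇒S*A⇒A*A⇒i*A⇒i*i

S ⇒ S*A   [S -> S * A]
S*A ⇒ A*A   [S -> A]
A*A ⇒ i*A   [A -> i]
i*A ⇒ i*i   [A -> i]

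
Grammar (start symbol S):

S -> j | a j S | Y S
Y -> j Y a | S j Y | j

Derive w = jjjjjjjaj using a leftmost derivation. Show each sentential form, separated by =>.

S => YS => jYaS => jSjYaS => jYSjYaS => jSjYSjYaS => jjjYSjYaS => jjjjSjYaS => jjjjjjYaS => jjjjjjjaS => jjjjjjjaj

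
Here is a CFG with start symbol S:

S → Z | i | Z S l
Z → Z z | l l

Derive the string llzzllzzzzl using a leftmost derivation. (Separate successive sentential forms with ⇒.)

S ⇒ ZSl ⇒ ZzSl ⇒ ZzzSl ⇒ llzzSl ⇒ llzzZl ⇒ llzzZzl ⇒ llzzZzzl ⇒ llzzZzzzl ⇒ llzzZzzzzl ⇒ llzzllzzzzl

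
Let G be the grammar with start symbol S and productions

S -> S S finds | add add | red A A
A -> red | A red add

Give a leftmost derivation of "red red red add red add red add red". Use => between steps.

S => red A A => red A red add A => red A red add red add A => red A red add red add red add A => red red red add red add red add A => red red red add red add red add red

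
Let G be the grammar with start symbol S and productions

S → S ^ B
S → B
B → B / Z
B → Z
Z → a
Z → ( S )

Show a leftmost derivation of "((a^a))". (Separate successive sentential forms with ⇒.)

S ⇒ B   [S → B]
B ⇒ Z   [B → Z]
Z ⇒ (S)   [Z → ( S )]
(S) ⇒ (B)   [S → B]
(B) ⇒ (Z)   [B → Z]
(Z) ⇒ ((S))   [Z → ( S )]
((S)) ⇒ ((S^B))   [S → S ^ B]
((S^B)) ⇒ ((B^B))   [S → B]
((B^B)) ⇒ ((Z^B))   [B → Z]
((Z^B)) ⇒ ((a^B))   [Z → a]
((a^B)) ⇒ ((a^Z))   [B → Z]
((a^Z)) ⇒ ((a^a))   [Z → a]

S⇒B⇒Z⇒(S)⇒(B)⇒(Z)⇒((S))⇒((S^B))⇒((B^B))⇒((Z^B))⇒((a^B))⇒((a^Z))⇒((a^a))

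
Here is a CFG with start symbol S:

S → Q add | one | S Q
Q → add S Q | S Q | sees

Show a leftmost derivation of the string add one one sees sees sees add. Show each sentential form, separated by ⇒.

S ⇒ Q add ⇒ add S Q add ⇒ add S Q Q add ⇒ add S Q Q Q add ⇒ add one Q Q Q add ⇒ add one S Q Q Q add ⇒ add one one Q Q Q add ⇒ add one one sees Q Q add ⇒ add one one sees sees Q add ⇒ add one one sees sees sees add

S ⇒ Q add   [S → Q add]
Q add ⇒ add S Q add   [Q → add S Q]
add S Q add ⇒ add S Q Q add   [S → S Q]
add S Q Q add ⇒ add S Q Q Q add   [S → S Q]
add S Q Q Q add ⇒ add one Q Q Q add   [S → one]
add one Q Q Q add ⇒ add one S Q Q Q add   [Q → S Q]
add one S Q Q Q add ⇒ add one one Q Q Q add   [S → one]
add one one Q Q Q add ⇒ add one one sees Q Q add   [Q → sees]
add one one sees Q Q add ⇒ add one one sees sees Q add   [Q → sees]
add one one sees sees Q add ⇒ add one one sees sees sees add   [Q → sees]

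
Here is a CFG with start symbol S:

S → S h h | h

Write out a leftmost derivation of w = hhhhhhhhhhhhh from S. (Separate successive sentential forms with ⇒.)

S ⇒ Shh   [S → S h h]
Shh ⇒ Shhhh   [S → S h h]
Shhhh ⇒ Shhhhhh   [S → S h h]
Shhhhhh ⇒ Shhhhhhhh   [S → S h h]
Shhhhhhhh ⇒ Shhhhhhhhhh   [S → S h h]
Shhhhhhhhhh ⇒ Shhhhhhhhhhhh   [S → S h h]
Shhhhhhhhhhhh ⇒ hhhhhhhhhhhhh   [S → h]

S⇒Shh⇒Shhhh⇒Shhhhhh⇒Shhhhhhhh⇒Shhhhhhhhhh⇒Shhhhhhhhhhhh⇒hhhhhhhhhhhhh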